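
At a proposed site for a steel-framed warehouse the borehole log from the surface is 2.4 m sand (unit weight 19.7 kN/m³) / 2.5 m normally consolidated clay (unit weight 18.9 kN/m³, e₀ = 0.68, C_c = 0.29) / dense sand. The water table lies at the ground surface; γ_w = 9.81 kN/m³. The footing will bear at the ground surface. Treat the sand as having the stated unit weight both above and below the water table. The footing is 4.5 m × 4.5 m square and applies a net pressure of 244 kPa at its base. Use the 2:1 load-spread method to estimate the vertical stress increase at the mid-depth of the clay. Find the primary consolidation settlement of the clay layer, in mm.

S_c ≈ 213 mm

Mid-depth of clay below the ground surface: z = 2.4 + 2.5/2 = 3.65 m.
Total vertical stress at mid-clay: σ_v = 19.7×2.4 + 18.9×1.25 = 70.905 kPa.
Pore pressure: u = 9.81×(3.65 − 0) = 35.806 kPa.
Initial effective stress: σ'_0 = σ_v − u = 70.905 − 35.806 = 35.099 kPa.
Stress increase at mid-clay by the 2:1 spreading method:
Δσ = qBL/((B+z)(L+z)) = 244×4.5×4.5/((4.5+3.65)(4.5+3.65)) = 74.387 kPa
Final effective stress: σ'_f = σ'_0 + Δσ = 35.099 + 74.387 = 109.49 kPa.
Normally consolidated clay, so the full stress increment lies on the virgin compression line:
S_c = C_c·H/(1+e₀)·log₁₀(σ'_f/σ'_0) = 0.29×2.5/(1+0.68)×log₁₀(109.49/35.099)
    = 0.43155 × 0.49408 = 0.2132 m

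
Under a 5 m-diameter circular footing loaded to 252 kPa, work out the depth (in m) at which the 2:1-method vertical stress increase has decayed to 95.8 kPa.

z ≈ 3.11 m

2:1 spreading — at depth z the loaded area has grown by z in each plan dimension:
qD²/(D+z)² = Δσ_z ⇒ z = D(√(q/Δσ_z) − 1) = 5×(√(252/95.8) − 1) = 3.109 m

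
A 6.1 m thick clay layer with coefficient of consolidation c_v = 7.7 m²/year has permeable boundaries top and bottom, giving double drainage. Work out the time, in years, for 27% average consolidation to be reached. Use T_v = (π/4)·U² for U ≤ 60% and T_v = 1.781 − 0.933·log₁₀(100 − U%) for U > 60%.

t ≈ 0.0692 years

Drainage path length: H_d = H/2 = 3.05 m (double drainage).
U ≤ 60%: T_v = (π/4)·U² = (π/4)×0.27² = 0.057256.
t = T_v·H_d²/c_v = 0.057256×3.05²/7.7 = 0.06917 years.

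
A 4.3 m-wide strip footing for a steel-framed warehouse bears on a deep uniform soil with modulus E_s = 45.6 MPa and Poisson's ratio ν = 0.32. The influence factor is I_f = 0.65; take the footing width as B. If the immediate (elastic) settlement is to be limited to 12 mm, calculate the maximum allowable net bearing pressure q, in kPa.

E_s = 45.6 MPa = 45600 kPa.
S_e = q·B·(1−ν²)/E_s · I_f  ⇒  q = S_e·E_s / (B·(1−ν²)·I_f).
q = 0.012 × 45600 / (4.3 × 0.8976 × 0.65) = 218.1 kPa

q ≈ 218 kPa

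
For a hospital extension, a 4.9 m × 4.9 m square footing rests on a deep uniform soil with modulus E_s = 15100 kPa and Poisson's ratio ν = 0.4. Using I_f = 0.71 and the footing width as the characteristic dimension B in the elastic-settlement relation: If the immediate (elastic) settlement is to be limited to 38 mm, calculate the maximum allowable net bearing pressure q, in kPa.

q ≈ 196 kPa

S_e = q·B·(1−ν²)/E_s · I_f  ⇒  q = S_e·E_s / (B·(1−ν²)·I_f).
q = 0.038 × 15100 / (4.9 × 0.84 × 0.71) = 196.3 kPa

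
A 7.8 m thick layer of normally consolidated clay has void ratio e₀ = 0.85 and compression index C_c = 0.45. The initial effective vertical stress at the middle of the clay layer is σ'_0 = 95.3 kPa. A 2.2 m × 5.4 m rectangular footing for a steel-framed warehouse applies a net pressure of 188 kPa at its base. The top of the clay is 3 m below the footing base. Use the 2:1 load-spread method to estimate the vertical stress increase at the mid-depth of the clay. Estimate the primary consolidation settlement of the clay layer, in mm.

Mid-depth of clay below the footing base: z = 3 + 7.8/2 = 6.9 m.
Stress increase at mid-clay by the 2:1 spreading method:
Δσ = qBL/((B+z)(L+z)) = 188×2.2×5.4/((2.2+6.9)(5.4+6.9)) = 19.954 kPa
Final effective stress: σ'_f = σ'_0 + Δσ = 95.3 + 19.954 = 115.25 kPa.
Normally consolidated clay, so the full stress increment lies on the virgin compression line:
S_c = C_c·H/(1+e₀)·log₁₀(σ'_f/σ'_0) = 0.45×7.8/(1+0.85)×log₁₀(115.25/95.3)
    = 1.8973 × 0.082548 = 0.1566 m

S_c ≈ 157 mm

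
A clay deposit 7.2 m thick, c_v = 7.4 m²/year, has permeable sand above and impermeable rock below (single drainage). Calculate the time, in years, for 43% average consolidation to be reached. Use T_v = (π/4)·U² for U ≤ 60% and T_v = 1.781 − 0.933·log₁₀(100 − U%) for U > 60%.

Drainage path length: H_d = H = 7.2 m (single drainage).
U ≤ 60%: T_v = (π/4)·U² = (π/4)×0.43² = 0.14522.
t = T_v·H_d²/c_v = 0.14522×7.2²/7.4 = 1.017 years.

t ≈ 1.02 years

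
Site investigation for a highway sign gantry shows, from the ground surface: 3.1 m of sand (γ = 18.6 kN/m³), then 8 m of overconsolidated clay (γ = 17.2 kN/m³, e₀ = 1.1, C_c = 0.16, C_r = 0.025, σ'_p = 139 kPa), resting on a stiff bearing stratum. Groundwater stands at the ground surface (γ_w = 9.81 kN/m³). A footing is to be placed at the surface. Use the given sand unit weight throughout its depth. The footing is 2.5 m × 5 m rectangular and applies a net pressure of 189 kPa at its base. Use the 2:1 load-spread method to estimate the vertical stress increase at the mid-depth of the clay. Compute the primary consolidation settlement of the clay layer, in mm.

Mid-depth of clay below the ground surface: z = 3.1 + 8/2 = 7.1 m.
Total vertical stress at mid-clay: σ_v = 18.6×3.1 + 17.2×4 = 126.46 kPa.
Pore pressure: u = 9.81×(7.1 − 0) = 69.651 kPa.
Initial effective stress: σ'_0 = σ_v − u = 126.46 − 69.651 = 56.809 kPa.
Stress increase at mid-clay by the 2:1 spreading method:
Δσ = qBL/((B+z)(L+z)) = 189×2.5×5/((2.5+7.1)(5+7.1)) = 20.338 kPa
Final effective stress: σ'_f = 56.809 + 20.338 = 77.147 kPa.
σ'_f = 77.147 ≤ σ'_p = 139 kPa, so the clay remains overconsolidated and only the recompression index applies:
S_c = C_r·H/(1+e₀)·log₁₀(σ'_f/σ'_0) = 0.025×8/2.1×log₁₀(77.147/56.809)
    = 0.095238 × 0.1329 = 0.01266 m

S_c ≈ 12.7 mm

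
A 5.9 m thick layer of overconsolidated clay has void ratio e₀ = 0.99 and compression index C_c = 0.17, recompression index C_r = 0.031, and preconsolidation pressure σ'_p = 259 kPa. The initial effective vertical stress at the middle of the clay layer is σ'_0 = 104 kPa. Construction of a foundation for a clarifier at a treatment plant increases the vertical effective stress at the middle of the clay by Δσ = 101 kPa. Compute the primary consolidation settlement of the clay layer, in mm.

S_c ≈ 27.1 mm

Final effective stress: σ'_f = 104 + 101 = 205 kPa.
σ'_f = 205 ≤ σ'_p = 259 kPa, so the clay remains overconsolidated and only the recompression index applies:
S_c = C_r·H/(1+e₀)·log₁₀(σ'_f/σ'_0) = 0.031×5.9/1.99×log₁₀(205/104)
    = 0.091909 × 0.29472 = 0.02709 m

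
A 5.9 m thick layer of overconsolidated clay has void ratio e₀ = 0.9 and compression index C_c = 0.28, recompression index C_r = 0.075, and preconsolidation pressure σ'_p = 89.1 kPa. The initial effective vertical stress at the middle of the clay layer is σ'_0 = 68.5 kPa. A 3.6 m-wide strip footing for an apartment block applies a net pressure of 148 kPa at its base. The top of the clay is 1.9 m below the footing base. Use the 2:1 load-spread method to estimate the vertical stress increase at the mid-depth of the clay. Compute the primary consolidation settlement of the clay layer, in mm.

Mid-depth of clay below the footing base: z = 1.9 + 5.9/2 = 4.85 m.
Stress increase at mid-clay by the 2:1 spreading method:
Δσ = qB/(B+z) = 148×3.6/(3.6+4.85) = 63.053 kPa
Final effective stress: σ'_f = 68.5 + 63.053 = 131.55 kPa.
σ'_f = 131.55 > σ'_p = 89.1 kPa, so the stress path crosses the preconsolidation pressure — recompression up to σ'_p, then virgin compression beyond:
S_c = H/(1+e₀)·[C_r·log₁₀(σ'_p/σ'_0) + C_c·log₁₀(σ'_f/σ'_p)]
    = 5.9/1.9 × [0.075×log₁₀(89.1/68.5) + 0.28×log₁₀(131.55/89.1)]
    = 3.1053 × [0.008564 + 0.04738] = 0.1737 m

S_c ≈ 174 mm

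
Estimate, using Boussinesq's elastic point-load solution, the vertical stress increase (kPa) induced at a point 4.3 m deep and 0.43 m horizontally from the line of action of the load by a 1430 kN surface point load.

Boussinesq vertical stress below a point load on an elastic half-space:
Δσ_z = 3P/(2πz²) · [1 + (r/z)²]^(−5/2)
r/z = 0.43/4.3 = 0.1; [1+(r/z)²]^(−5/2) = 0.97543.
Δσ_z = 3×1430/(2π×4.3²) × 0.97543 = 36.927 × 0.97543 = 36.02 kPa

Δσ_z ≈ 36 kPa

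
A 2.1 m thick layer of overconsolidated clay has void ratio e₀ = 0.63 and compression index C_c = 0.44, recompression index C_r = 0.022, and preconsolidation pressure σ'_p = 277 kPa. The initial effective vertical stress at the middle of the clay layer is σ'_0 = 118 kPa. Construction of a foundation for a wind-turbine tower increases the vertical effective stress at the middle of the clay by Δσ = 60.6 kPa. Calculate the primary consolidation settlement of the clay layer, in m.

S_c ≈ 0.0051 m

Final effective stress: σ'_f = 118 + 60.6 = 178.6 kPa.
σ'_f = 178.6 ≤ σ'_p = 277 kPa, so the clay remains overconsolidated and only the recompression index applies:
S_c = C_r·H/(1+e₀)·log₁₀(σ'_f/σ'_0) = 0.022×2.1/1.63×log₁₀(178.6/118)
    = 0.028343 × 0.18 = 0.005102 m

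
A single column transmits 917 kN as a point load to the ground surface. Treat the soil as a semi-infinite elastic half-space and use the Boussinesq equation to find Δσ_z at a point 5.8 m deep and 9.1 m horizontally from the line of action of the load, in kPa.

Boussinesq vertical stress below a point load on an elastic half-space:
Δσ_z = 3P/(2πz²) · [1 + (r/z)²]^(−5/2)
r/z = 9.1/5.8 = 1.569; [1+(r/z)²]^(−5/2) = 0.044853.
Δσ_z = 3×917/(2π×5.8²) × 0.044853 = 13.015 × 0.044853 = 0.5838 kPa

Δσ_z ≈ 0.584 kPa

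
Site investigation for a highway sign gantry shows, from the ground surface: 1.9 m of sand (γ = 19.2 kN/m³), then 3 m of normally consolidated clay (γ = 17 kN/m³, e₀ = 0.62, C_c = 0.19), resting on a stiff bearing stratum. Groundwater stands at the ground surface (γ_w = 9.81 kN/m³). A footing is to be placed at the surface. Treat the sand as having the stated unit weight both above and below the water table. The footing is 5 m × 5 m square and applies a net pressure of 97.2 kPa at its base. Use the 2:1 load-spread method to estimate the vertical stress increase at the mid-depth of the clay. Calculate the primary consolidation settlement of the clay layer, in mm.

Mid-depth of clay below the ground surface: z = 1.9 + 3/2 = 3.4 m.
Total vertical stress at mid-clay: σ_v = 19.2×1.9 + 17×1.5 = 61.98 kPa.
Pore pressure: u = 9.81×(3.4 − 0) = 33.354 kPa.
Initial effective stress: σ'_0 = σ_v − u = 61.98 − 33.354 = 28.626 kPa.
Stress increase at mid-clay by the 2:1 spreading method:
Δσ = qBL/((B+z)(L+z)) = 97.2×5×5/((5+3.4)(5+3.4)) = 34.439 kPa
Final effective stress: σ'_f = σ'_0 + Δσ = 28.626 + 34.439 = 63.065 kPa.
Normally consolidated clay, so the full stress increment lies on the virgin compression line:
S_c = C_c·H/(1+e₀)·log₁₀(σ'_f/σ'_0) = 0.19×3/(1+0.62)×log₁₀(63.065/28.626)
    = 0.35185 × 0.34303 = 0.1207 m

S_c ≈ 121 mm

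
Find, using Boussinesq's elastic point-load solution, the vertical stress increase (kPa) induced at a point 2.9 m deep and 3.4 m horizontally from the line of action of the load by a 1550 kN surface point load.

Boussinesq vertical stress below a point load on an elastic half-space:
Δσ_z = 3P/(2πz²) · [1 + (r/z)²]^(−5/2)
r/z = 3.4/2.9 = 1.1724; [1+(r/z)²]^(−5/2) = 0.11509.
Δσ_z = 3×1550/(2π×2.9²) × 0.11509 = 87.999 × 0.11509 = 10.13 kPa

Δσ_z ≈ 10.1 kPa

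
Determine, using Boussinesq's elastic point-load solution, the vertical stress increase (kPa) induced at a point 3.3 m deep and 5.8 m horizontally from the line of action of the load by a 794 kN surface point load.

Boussinesq vertical stress below a point load on an elastic half-space:
Δσ_z = 3P/(2πz²) · [1 + (r/z)²]^(−5/2)
r/z = 5.8/3.3 = 1.7576; [1+(r/z)²]^(−5/2) = 0.029576.
Δσ_z = 3×794/(2π×3.3²) × 0.029576 = 34.812 × 0.029576 = 1.03 kPa

Δσ_z ≈ 1.03 kPa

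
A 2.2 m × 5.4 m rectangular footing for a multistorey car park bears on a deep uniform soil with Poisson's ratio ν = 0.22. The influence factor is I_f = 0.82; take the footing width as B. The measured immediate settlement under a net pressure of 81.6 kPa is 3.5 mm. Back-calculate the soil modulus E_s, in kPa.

E_s ≈ 40000 kPa

S_e = q·B·(1−ν²)/E_s · I_f  ⇒  E_s = q·B·(1−ν²)·I_f / S_e.
E_s = 81.6 × 2.2 × 0.9516 × 0.82 / 0.0035 = 40020 kPa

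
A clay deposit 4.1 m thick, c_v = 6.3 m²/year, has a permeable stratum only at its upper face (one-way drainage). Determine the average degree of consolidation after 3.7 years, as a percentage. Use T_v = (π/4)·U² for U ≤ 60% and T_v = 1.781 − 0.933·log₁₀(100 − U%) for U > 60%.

U ≈ 97.4 %

Drainage path length: H_d = H = 4.1 m (single drainage).
T_v = c_v·t/H_d² = 6.3×3.7/4.1² = 1.3867.
T_v = 1.3867 corresponds to the U > 60% branch:
U = 1 − 10^((1.781 − T_v)/0.933)/100 = 0.9735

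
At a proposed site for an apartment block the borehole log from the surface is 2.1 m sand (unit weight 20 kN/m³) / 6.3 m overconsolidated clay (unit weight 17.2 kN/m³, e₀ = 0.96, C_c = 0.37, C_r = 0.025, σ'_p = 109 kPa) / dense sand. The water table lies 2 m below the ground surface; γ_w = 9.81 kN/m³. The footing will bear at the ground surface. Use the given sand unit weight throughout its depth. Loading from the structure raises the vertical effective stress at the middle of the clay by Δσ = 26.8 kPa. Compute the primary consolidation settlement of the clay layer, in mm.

S_c ≈ 12.2 mm

Mid-depth of clay below the ground surface: z = 2.1 + 6.3/2 = 5.25 m.
Total vertical stress at mid-clay: σ_v = 20×2.1 + 17.2×3.15 = 96.18 kPa.
Pore pressure: u = 9.81×(5.25 − 2) = 31.883 kPa.
Initial effective stress: σ'_0 = σ_v − u = 96.18 − 31.883 = 64.297 kPa.
Final effective stress: σ'_f = 64.297 + 26.8 = 91.097 kPa.
σ'_f = 91.097 ≤ σ'_p = 109 kPa, so the clay remains overconsolidated and only the recompression index applies:
S_c = C_r·H/(1+e₀)·log₁₀(σ'_f/σ'_0) = 0.025×6.3/1.96×log₁₀(91.097/64.297)
    = 0.080358 × 0.15131 = 0.01216 m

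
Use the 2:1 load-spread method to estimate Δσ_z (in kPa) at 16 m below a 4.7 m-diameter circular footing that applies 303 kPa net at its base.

By the 2:1 method the load spreads at 1 horizontal : 2 vertical, so at depth z the loaded area has grown by z in each plan dimension:
Δσ ≈ qD²/(D+z)² = 303×4.7²/(4.7+16)² = 15.621 kPa

Δσ_z ≈ 15.6 kPa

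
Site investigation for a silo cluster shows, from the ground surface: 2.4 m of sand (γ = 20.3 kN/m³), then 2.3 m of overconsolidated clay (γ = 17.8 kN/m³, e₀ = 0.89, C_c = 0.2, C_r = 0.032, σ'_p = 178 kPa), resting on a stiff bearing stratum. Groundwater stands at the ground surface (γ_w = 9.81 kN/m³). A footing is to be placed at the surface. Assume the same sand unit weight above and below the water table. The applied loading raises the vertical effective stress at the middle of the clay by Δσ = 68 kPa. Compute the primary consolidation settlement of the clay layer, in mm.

Mid-depth of clay below the ground surface: z = 2.4 + 2.3/2 = 3.55 m.
Total vertical stress at mid-clay: σ_v = 20.3×2.4 + 17.8×1.15 = 69.19 kPa.
Pore pressure: u = 9.81×(3.55 − 0) = 34.825 kPa.
Initial effective stress: σ'_0 = σ_v − u = 69.19 − 34.825 = 34.365 kPa.
Final effective stress: σ'_f = 34.365 + 68 = 102.37 kPa.
σ'_f = 102.37 ≤ σ'_p = 178 kPa, so the clay remains overconsolidated and only the recompression index applies:
S_c = C_r·H/(1+e₀)·log₁₀(σ'_f/σ'_0) = 0.032×2.3/1.89×log₁₀(102.37/34.365)
    = 0.038941 × 0.47406 = 0.01846 m

S_c ≈ 18.5 mm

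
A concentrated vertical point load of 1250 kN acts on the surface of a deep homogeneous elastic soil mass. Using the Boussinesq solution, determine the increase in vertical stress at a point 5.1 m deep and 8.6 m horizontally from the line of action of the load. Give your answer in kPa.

Boussinesq vertical stress below a point load on an elastic half-space:
Δσ_z = 3P/(2πz²) · [1 + (r/z)²]^(−5/2)
r/z = 8.6/5.1 = 1.6863; [1+(r/z)²]^(−5/2) = 0.034528.
Δσ_z = 3×1250/(2π×5.1²) × 0.034528 = 22.946 × 0.034528 = 0.7923 kPa

Δσ_z ≈ 0.792 kPa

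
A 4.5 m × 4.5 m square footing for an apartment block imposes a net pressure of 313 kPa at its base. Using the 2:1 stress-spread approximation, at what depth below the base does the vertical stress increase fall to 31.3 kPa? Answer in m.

2:1 spreading — at depth z the loaded area has grown by z in each plan dimension:
qB²/(B+z)² = Δσ_z ⇒ z = B(√(q/Δσ_z) − 1) = 4.5×(√(313/31.3) − 1) = 9.73 m

z ≈ 9.73 m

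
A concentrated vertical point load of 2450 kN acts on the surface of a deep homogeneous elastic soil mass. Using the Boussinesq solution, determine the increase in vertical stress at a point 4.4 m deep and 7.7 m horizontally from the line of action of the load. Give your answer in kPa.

Δσ_z ≈ 1.82 kPa

Boussinesq vertical stress below a point load on an elastic half-space:
Δσ_z = 3P/(2πz²) · [1 + (r/z)²]^(−5/2)
r/z = 7.7/4.4 = 1.75; [1+(r/z)²]^(−5/2) = 0.030062.
Δσ_z = 3×2450/(2π×4.4²) × 0.030062 = 60.423 × 0.030062 = 1.816 kPa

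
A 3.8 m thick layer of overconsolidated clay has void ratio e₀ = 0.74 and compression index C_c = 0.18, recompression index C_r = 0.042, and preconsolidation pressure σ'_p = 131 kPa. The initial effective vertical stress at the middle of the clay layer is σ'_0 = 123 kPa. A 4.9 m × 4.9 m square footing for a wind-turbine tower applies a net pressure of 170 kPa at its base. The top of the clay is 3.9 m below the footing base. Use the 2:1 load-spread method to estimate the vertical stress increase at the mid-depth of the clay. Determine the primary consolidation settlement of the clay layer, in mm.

Mid-depth of clay below the footing base: z = 3.9 + 3.8/2 = 5.8 m.
Stress increase at mid-clay by the 2:1 spreading method:
Δσ = qBL/((B+z)(L+z)) = 170×4.9×4.9/((4.9+5.8)(4.9+5.8)) = 35.651 kPa
Final effective stress: σ'_f = 123 + 35.651 = 158.65 kPa.
σ'_f = 158.65 > σ'_p = 131 kPa, so the stress path crosses the preconsolidation pressure — recompression up to σ'_p, then virgin compression beyond:
S_c = H/(1+e₀)·[C_r·log₁₀(σ'_p/σ'_0) + C_c·log₁₀(σ'_f/σ'_p)]
    = 3.8/1.74 × [0.042×log₁₀(131/123) + 0.18×log₁₀(158.65/131)]
    = 2.1839 × [0.0011494 + 0.01497] = 0.0352 m

S_c ≈ 35.2 mm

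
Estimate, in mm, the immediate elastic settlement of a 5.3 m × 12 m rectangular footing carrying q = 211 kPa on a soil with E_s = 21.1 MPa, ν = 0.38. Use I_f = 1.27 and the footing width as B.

S_e ≈ 57.6 mm

Immediate (elastic) settlement: S_e = q·B·(1−ν²)/E_s · I_f.
E_s = 21.1 MPa = 21100 kPa.
S_e = 211 × 5.3 × (1 − 0.38²) / 21100 × 1.27
    = 211 × 5.3 × 0.8556 / 21100 × 1.27
    = 0.05759 m = 57.59 mm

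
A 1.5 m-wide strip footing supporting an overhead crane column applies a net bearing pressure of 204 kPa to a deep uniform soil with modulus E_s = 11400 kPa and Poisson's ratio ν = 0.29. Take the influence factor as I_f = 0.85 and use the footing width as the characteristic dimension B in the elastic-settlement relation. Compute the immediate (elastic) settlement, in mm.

S_e ≈ 20.9 mm

Immediate (elastic) settlement: S_e = q·B·(1−ν²)/E_s · I_f.
S_e = 204 × 1.5 × (1 − 0.29²) / 11400 × 0.85
    = 204 × 1.5 × 0.9159 / 11400 × 0.85
    = 0.0209 m = 20.9 mm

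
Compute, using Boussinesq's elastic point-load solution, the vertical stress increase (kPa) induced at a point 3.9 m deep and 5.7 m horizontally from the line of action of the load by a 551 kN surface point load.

Boussinesq vertical stress below a point load on an elastic half-space:
Δσ_z = 3P/(2πz²) · [1 + (r/z)²]^(−5/2)
r/z = 5.7/3.9 = 1.4615; [1+(r/z)²]^(−5/2) = 0.057415.
Δσ_z = 3×551/(2π×3.9²) × 0.057415 = 17.297 × 0.057415 = 0.9931 kPa

Δσ_z ≈ 0.993 kPa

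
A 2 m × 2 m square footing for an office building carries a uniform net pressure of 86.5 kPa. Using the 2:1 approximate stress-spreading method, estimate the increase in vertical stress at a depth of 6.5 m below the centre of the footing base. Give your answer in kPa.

Δσ_z ≈ 4.79 kPa

By the 2:1 method the load spreads at 1 horizontal : 2 vertical, so at depth z the loaded area has grown by z in each plan dimension:
Δσ = qBL/((B+z)(L+z)) = 86.5×2×2/((2+6.5)(2+6.5)) = 4.7889 kPa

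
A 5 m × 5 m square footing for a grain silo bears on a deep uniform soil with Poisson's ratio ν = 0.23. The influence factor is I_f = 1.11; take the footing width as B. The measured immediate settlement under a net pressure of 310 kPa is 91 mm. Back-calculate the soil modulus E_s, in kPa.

S_e = q·B·(1−ν²)/E_s · I_f  ⇒  E_s = q·B·(1−ν²)·I_f / S_e.
E_s = 310 × 5 × 0.9471 × 1.11 / 0.091 = 17910 kPa

E_s ≈ 17900 kPa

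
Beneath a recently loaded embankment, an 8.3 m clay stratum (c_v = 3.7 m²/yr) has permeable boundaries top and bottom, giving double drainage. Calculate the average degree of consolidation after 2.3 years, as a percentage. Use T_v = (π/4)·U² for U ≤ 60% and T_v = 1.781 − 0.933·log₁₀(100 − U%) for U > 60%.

Drainage path length: H_d = H/2 = 4.15 m (double drainage).
T_v = c_v·t/H_d² = 3.7×2.3/4.15² = 0.49412.
T_v = 0.49412 corresponds to the U > 60% branch:
U = 1 − 10^((1.781 − T_v)/0.933)/100 = 0.7605

U ≈ 76.1 %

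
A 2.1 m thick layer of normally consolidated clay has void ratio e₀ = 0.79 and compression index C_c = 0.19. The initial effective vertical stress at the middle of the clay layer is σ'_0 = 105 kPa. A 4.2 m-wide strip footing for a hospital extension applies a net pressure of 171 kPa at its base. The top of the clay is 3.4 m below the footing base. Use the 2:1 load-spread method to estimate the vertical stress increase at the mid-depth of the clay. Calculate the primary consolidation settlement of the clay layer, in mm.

S_c ≈ 56.4 mm

Mid-depth of clay below the footing base: z = 3.4 + 2.1/2 = 4.45 m.
Stress increase at mid-clay by the 2:1 spreading method:
Δσ = qB/(B+z) = 171×4.2/(4.2+4.45) = 83.029 kPa
Final effective stress: σ'_f = σ'_0 + Δσ = 105 + 83.029 = 188.03 kPa.
Normally consolidated clay, so the full stress increment lies on the virgin compression line:
S_c = C_c·H/(1+e₀)·log₁₀(σ'_f/σ'_0) = 0.19×2.1/(1+0.79)×log₁₀(188.03/105)
    = 0.22291 × 0.25304 = 0.05641 m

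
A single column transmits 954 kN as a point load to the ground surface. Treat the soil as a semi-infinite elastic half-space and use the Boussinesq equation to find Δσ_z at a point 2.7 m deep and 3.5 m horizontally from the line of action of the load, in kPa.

Δσ_z ≈ 5.31 kPa

Boussinesq vertical stress below a point load on an elastic half-space:
Δσ_z = 3P/(2πz²) · [1 + (r/z)²]^(−5/2)
r/z = 3.5/2.7 = 1.2963; [1+(r/z)²]^(−5/2) = 0.085017.
Δσ_z = 3×954/(2π×2.7²) × 0.085017 = 62.483 × 0.085017 = 5.312 kPa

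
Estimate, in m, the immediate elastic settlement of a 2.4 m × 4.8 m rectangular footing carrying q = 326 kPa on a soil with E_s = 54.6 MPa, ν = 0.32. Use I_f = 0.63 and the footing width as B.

Immediate (elastic) settlement: S_e = q·B·(1−ν²)/E_s · I_f.
E_s = 54.6 MPa = 54600 kPa.
S_e = 326 × 2.4 × (1 − 0.32²) / 54600 × 0.63
    = 326 × 2.4 × 0.8976 / 54600 × 0.63
    = 0.008103 m

S_e ≈ 0.0081 m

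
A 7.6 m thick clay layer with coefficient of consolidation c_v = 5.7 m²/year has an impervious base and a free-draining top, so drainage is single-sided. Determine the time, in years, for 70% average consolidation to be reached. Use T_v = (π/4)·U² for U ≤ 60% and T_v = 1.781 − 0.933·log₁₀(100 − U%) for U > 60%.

t ≈ 4.08 years

Drainage path length: H_d = H = 7.6 m (single drainage).
U > 60%: T_v = 1.781 − 0.933·log₁₀(100 − 70) = 0.40285.
t = T_v·H_d²/c_v = 0.40285×7.6²/5.7 = 4.082 years.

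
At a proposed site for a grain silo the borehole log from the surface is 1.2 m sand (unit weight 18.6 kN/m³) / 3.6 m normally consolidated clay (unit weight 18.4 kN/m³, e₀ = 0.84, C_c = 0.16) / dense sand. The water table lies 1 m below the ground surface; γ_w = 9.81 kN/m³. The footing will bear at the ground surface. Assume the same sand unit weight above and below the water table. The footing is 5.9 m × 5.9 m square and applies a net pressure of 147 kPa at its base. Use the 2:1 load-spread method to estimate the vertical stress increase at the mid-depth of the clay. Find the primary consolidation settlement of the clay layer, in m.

Mid-depth of clay below the ground surface: z = 1.2 + 3.6/2 = 3 m.
Total vertical stress at mid-clay: σ_v = 18.6×1.2 + 18.4×1.8 = 55.44 kPa.
Pore pressure: u = 9.81×(3 − 1) = 19.62 kPa.
Initial effective stress: σ'_0 = σ_v − u = 55.44 − 19.62 = 35.82 kPa.
Stress increase at mid-clay by the 2:1 spreading method:
Δσ = qBL/((B+z)(L+z)) = 147×5.9×5.9/((5.9+3)(5.9+3)) = 64.601 kPa
Final effective stress: σ'_f = σ'_0 + Δσ = 35.82 + 64.601 = 100.42 kPa.
Normally consolidated clay, so the full stress increment lies on the virgin compression line:
S_c = C_c·H/(1+e₀)·log₁₀(σ'_f/σ'_0) = 0.16×3.6/(1+0.84)×log₁₀(100.42/35.82)
    = 0.31304 × 0.44769 = 0.1401 m

S_c ≈ 0.14 m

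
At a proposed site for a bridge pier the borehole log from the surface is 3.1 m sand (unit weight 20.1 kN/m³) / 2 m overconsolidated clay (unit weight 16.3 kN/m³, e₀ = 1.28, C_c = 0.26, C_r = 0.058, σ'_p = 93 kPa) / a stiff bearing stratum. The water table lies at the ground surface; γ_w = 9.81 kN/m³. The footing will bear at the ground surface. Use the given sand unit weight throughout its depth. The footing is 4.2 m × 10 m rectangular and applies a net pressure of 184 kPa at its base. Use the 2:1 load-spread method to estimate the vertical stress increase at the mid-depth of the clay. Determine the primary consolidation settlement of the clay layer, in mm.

Mid-depth of clay below the ground surface: z = 3.1 + 2/2 = 4.1 m.
Total vertical stress at mid-clay: σ_v = 20.1×3.1 + 16.3×1 = 78.61 kPa.
Pore pressure: u = 9.81×(4.1 − 0) = 40.221 kPa.
Initial effective stress: σ'_0 = σ_v − u = 78.61 − 40.221 = 38.389 kPa.
Stress increase at mid-clay by the 2:1 spreading method:
Δσ = qBL/((B+z)(L+z)) = 184×4.2×10/((4.2+4.1)(10+4.1)) = 66.034 kPa
Final effective stress: σ'_f = 38.389 + 66.034 = 104.42 kPa.
σ'_f = 104.42 > σ'_p = 93 kPa, so the stress path crosses the preconsolidation pressure — recompression up to σ'_p, then virgin compression beyond:
S_c = H/(1+e₀)·[C_r·log₁₀(σ'_p/σ'_0) + C_c·log₁₀(σ'_f/σ'_p)]
    = 2/2.28 × [0.058×log₁₀(93/38.389) + 0.26×log₁₀(104.42/93)]
    = 0.87719 × [0.022288 + 0.013078] = 0.03102 m

S_c ≈ 31 mm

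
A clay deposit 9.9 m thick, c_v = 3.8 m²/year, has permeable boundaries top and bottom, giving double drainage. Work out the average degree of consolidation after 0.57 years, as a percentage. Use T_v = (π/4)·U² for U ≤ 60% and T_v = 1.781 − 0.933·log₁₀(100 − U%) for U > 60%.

Drainage path length: H_d = H/2 = 4.95 m (double drainage).
T_v = c_v·t/H_d² = 3.8×0.57/4.95² = 0.088399.
T_v = 0.088399 corresponds to the U ≤ 60% branch:
U = √(4T_v/π) = 0.3355

U ≈ 33.5 %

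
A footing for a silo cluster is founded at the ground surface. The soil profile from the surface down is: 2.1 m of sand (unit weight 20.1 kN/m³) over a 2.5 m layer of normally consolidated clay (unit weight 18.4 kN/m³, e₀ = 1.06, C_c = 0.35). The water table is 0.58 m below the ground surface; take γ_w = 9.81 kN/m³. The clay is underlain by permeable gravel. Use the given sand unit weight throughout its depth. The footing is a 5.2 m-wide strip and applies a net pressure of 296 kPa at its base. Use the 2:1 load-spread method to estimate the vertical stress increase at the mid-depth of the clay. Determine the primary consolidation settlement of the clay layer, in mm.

S_c ≈ 322 mm

Mid-depth of clay below the ground surface: z = 2.1 + 2.5/2 = 3.35 m.
Total vertical stress at mid-clay: σ_v = 20.1×2.1 + 18.4×1.25 = 65.21 kPa.
Pore pressure: u = 9.81×(3.35 − 0.58) = 27.174 kPa.
Initial effective stress: σ'_0 = σ_v − u = 65.21 − 27.174 = 38.036 kPa.
Stress increase at mid-clay by the 2:1 spreading method:
Δσ = qB/(B+z) = 296×5.2/(5.2+3.35) = 180.02 kPa
Final effective stress: σ'_f = σ'_0 + Δσ = 38.036 + 180.02 = 218.06 kPa.
Normally consolidated clay, so the full stress increment lies on the virgin compression line:
S_c = C_c·H/(1+e₀)·log₁₀(σ'_f/σ'_0) = 0.35×2.5/(1+1.06)×log₁₀(218.06/38.036)
    = 0.42476 × 0.75838 = 0.3221 m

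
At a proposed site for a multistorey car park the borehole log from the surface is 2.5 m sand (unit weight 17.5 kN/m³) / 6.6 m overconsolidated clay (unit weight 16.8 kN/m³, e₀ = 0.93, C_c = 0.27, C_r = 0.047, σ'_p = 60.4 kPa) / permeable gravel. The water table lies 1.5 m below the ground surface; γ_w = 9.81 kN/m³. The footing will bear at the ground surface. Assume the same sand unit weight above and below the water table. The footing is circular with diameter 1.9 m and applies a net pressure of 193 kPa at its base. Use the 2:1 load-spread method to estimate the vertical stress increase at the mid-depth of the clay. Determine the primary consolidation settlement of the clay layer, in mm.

Mid-depth of clay below the ground surface: z = 2.5 + 6.6/2 = 5.8 m.
Total vertical stress at mid-clay: σ_v = 17.5×2.5 + 16.8×3.3 = 99.19 kPa.
Pore pressure: u = 9.81×(5.8 − 1.5) = 42.183 kPa.
Initial effective stress: σ'_0 = σ_v − u = 99.19 − 42.183 = 57.007 kPa.
Stress increase at mid-clay by the 2:1 spreading method:
Δσ ≈ qD²/(D+z)² = 193×1.9²/(1.9+5.8)² = 11.751 kPa
Final effective stress: σ'_f = 57.007 + 11.751 = 68.758 kPa.
σ'_f = 68.758 > σ'_p = 60.4 kPa, so the stress path crosses the preconsolidation pressure — recompression up to σ'_p, then virgin compression beyond:
S_c = H/(1+e₀)·[C_r·log₁₀(σ'_p/σ'_0) + C_c·log₁₀(σ'_f/σ'_p)]
    = 6.6/1.93 × [0.047×log₁₀(60.4/57.007) + 0.27×log₁₀(68.758/60.4)]
    = 3.4197 × [0.0011801 + 0.015197] = 0.056 m

S_c ≈ 56 mm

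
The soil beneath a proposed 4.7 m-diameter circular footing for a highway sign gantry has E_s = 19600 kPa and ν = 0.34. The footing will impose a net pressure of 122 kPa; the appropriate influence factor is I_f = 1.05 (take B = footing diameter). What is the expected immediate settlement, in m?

Immediate (elastic) settlement: S_e = q·B·(1−ν²)/E_s · I_f.
S_e = 122 × 4.7 × (1 − 0.34²) / 19600 × 1.05
    = 122 × 4.7 × 0.8844 / 19600 × 1.05
    = 0.02717 m

S_e ≈ 0.0272 m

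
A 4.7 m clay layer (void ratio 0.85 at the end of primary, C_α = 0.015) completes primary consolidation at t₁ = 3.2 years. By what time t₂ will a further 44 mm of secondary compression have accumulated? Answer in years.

t₂ ≈ 45.7 years

S_s = C_α·H/(1+e_p)·log₁₀(t₂/t₁) ⇒ log₁₀(t₂/t₁) = S_s·(1+e_p)/(C_α·H).
log₁₀(t₂/t₁) = 0.044 × (1+0.85) / (0.015×4.7) = 1.155
t₂ = t₁ × 10^1.155 = 3.2 × 14.28 = 45.68 years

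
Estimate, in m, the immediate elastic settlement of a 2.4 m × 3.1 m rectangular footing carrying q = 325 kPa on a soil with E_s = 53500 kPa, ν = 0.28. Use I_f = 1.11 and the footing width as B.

Immediate (elastic) settlement: S_e = q·B·(1−ν²)/E_s · I_f.
S_e = 325 × 2.4 × (1 − 0.28²) / 53500 × 1.11
    = 325 × 2.4 × 0.9216 / 53500 × 1.11
    = 0.01491 m

S_e ≈ 0.0149 m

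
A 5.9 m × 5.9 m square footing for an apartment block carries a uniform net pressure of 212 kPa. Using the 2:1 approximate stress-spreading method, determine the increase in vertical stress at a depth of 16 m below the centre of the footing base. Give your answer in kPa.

By the 2:1 method the load spreads at 1 horizontal : 2 vertical, so at depth z the loaded area has grown by z in each plan dimension:
Δσ = qBL/((B+z)(L+z)) = 212×5.9×5.9/((5.9+16)(5.9+16)) = 15.387 kPa

Δσ_z ≈ 15.4 kPa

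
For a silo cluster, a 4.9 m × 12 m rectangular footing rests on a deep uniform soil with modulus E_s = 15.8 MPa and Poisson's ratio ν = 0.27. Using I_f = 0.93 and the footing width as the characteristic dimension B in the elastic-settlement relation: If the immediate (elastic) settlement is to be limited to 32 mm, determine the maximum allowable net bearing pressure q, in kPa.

E_s = 15.8 MPa = 15800 kPa.
S_e = q·B·(1−ν²)/E_s · I_f  ⇒  q = S_e·E_s / (B·(1−ν²)·I_f).
q = 0.032 × 15800 / (4.9 × 0.9271 × 0.93) = 119.7 kPa

q ≈ 120 kPa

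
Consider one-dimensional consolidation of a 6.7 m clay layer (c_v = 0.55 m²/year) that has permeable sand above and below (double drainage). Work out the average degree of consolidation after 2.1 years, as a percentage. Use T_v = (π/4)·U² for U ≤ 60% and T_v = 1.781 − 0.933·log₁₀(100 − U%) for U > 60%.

U ≈ 36.2 %

Drainage path length: H_d = H/2 = 3.35 m (double drainage).
T_v = c_v·t/H_d² = 0.55×2.1/3.35² = 0.10292.
T_v = 0.10292 corresponds to the U ≤ 60% branch:
U = √(4T_v/π) = 0.362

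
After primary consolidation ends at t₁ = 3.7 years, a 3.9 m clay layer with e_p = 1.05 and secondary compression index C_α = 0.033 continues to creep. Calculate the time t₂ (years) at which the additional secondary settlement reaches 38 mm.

S_s = C_α·H/(1+e_p)·log₁₀(t₂/t₁) ⇒ log₁₀(t₂/t₁) = S_s·(1+e_p)/(C_α·H).
log₁₀(t₂/t₁) = 0.038 × (1+1.05) / (0.033×3.9) = 0.6053
t₂ = t₁ × 10^0.6053 = 3.7 × 4.03 = 14.91 years

t₂ ≈ 14.9 years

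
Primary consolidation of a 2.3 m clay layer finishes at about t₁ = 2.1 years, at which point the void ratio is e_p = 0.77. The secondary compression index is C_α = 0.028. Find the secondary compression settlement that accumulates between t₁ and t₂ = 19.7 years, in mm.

Secondary compression: S_s = C_α·H/(1+e_p)·log₁₀(t₂/t₁)
S_s = 0.028×2.3/(1+0.77)×log₁₀(19.7/2.1)
    = 0.03638 × 0.9722 = 0.03537 m

S_s ≈ 35.4 mm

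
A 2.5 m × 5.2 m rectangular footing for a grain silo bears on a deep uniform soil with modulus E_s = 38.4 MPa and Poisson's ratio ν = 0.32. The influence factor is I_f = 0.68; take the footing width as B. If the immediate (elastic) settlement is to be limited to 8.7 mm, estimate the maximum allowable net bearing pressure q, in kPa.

E_s = 38.4 MPa = 38400 kPa.
S_e = q·B·(1−ν²)/E_s · I_f  ⇒  q = S_e·E_s / (B·(1−ν²)·I_f).
q = 0.0087 × 38400 / (2.5 × 0.8976 × 0.68) = 218.9 kPa

q ≈ 219 kPa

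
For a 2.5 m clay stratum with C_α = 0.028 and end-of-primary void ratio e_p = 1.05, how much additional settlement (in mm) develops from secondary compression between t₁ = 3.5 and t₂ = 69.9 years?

S_s ≈ 44.4 mm

Secondary compression: S_s = C_α·H/(1+e_p)·log₁₀(t₂/t₁)
S_s = 0.028×2.5/(1+1.05)×log₁₀(69.9/3.5)
    = 0.03415 × 1.3 = 0.0444 m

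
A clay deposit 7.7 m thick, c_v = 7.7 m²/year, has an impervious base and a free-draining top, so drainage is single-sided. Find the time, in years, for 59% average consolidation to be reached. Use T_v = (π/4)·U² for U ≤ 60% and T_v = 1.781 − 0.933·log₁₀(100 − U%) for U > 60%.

Drainage path length: H_d = H = 7.7 m (single drainage).
U ≤ 60%: T_v = (π/4)·U² = (π/4)×0.59² = 0.2734.
t = T_v·H_d²/c_v = 0.2734×7.7²/7.7 = 2.105 years.

t ≈ 2.11 years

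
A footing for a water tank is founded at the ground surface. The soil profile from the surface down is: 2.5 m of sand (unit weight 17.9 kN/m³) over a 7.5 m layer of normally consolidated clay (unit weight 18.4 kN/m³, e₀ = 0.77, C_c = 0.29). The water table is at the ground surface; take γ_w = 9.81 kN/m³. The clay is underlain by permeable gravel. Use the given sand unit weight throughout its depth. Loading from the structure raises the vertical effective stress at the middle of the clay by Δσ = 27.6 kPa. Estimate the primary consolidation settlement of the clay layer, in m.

Mid-depth of clay below the ground surface: z = 2.5 + 7.5/2 = 6.25 m.
Total vertical stress at mid-clay: σ_v = 17.9×2.5 + 18.4×3.75 = 113.75 kPa.
Pore pressure: u = 9.81×(6.25 − 0) = 61.312 kPa.
Initial effective stress: σ'_0 = σ_v − u = 113.75 − 61.312 = 52.438 kPa.
Final effective stress: σ'_f = σ'_0 + Δσ = 52.438 + 27.6 = 80.038 kPa.
Normally consolidated clay, so the full stress increment lies on the virgin compression line:
S_c = C_c·H/(1+e₀)·log₁₀(σ'_f/σ'_0) = 0.29×7.5/(1+0.77)×log₁₀(80.038/52.438)
    = 1.2288 × 0.18365 = 0.2257 m

S_c ≈ 0.226 m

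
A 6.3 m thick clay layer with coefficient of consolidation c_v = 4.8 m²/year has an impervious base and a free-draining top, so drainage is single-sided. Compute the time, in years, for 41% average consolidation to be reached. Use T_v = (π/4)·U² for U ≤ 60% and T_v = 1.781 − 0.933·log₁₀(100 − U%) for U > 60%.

t ≈ 1.09 years

Drainage path length: H_d = H = 6.3 m (single drainage).
U ≤ 60%: T_v = (π/4)·U² = (π/4)×0.41² = 0.13203.
t = T_v·H_d²/c_v = 0.13203×6.3²/4.8 = 1.092 years.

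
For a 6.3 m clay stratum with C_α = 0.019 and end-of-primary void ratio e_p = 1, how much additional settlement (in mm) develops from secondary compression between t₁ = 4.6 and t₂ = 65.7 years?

S_s ≈ 69.1 mm

Secondary compression: S_s = C_α·H/(1+e_p)·log₁₀(t₂/t₁)
S_s = 0.019×6.3/(1+1)×log₁₀(65.7/4.6)
    = 0.05985 × 1.155 = 0.06912 m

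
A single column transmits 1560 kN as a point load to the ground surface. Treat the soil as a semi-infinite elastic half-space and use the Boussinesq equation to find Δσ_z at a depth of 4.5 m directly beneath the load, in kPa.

Δσ_z ≈ 36.8 kPa

Boussinesq vertical stress below a point load on an elastic half-space:
Δσ_z = 3P/(2πz²) · [1 + (r/z)²]^(−5/2)
r/z = 0/4.5 = 0; [1+(r/z)²]^(−5/2) = 1.
Δσ_z = 3×1560/(2π×4.5²) × 1 = 36.782 × 1 = 36.78 kPa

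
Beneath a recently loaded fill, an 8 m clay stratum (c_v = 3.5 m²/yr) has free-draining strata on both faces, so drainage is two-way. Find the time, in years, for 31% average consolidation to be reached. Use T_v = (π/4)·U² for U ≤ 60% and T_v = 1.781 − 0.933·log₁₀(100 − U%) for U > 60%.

Drainage path length: H_d = H/2 = 4 m (double drainage).
U ≤ 60%: T_v = (π/4)·U² = (π/4)×0.31² = 0.075477.
t = T_v·H_d²/c_v = 0.075477×4²/3.5 = 0.345 years.

t ≈ 0.345 years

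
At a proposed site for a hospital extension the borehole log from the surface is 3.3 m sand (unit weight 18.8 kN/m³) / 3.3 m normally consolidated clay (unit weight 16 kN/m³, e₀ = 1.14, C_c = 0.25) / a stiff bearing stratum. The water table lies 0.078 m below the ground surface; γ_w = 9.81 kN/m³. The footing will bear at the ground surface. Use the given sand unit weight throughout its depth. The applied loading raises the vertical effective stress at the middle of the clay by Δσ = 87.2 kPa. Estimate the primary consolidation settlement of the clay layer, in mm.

S_c ≈ 192 mm

Mid-depth of clay below the ground surface: z = 3.3 + 3.3/2 = 4.95 m.
Total vertical stress at mid-clay: σ_v = 18.8×3.3 + 16×1.65 = 88.44 kPa.
Pore pressure: u = 9.81×(4.95 − 0.078) = 47.794 kPa.
Initial effective stress: σ'_0 = σ_v − u = 88.44 − 47.794 = 40.646 kPa.
Final effective stress: σ'_f = σ'_0 + Δσ = 40.646 + 87.2 = 127.85 kPa.
Normally consolidated clay, so the full stress increment lies on the virgin compression line:
S_c = C_c·H/(1+e₀)·log₁₀(σ'_f/σ'_0) = 0.25×3.3/(1+1.14)×log₁₀(127.85/40.646)
    = 0.38551 × 0.49768 = 0.1919 m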